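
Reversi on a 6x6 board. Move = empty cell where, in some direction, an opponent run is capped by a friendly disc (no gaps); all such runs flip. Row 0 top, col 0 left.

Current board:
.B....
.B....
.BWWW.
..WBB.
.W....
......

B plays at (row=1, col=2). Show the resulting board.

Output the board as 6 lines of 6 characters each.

Answer: .B....
.BB...
.BWBW.
..WBB.
.W....
......

Derivation:
Place B at (1,2); scan 8 dirs for brackets.
Dir NW: first cell 'B' (not opp) -> no flip
Dir N: first cell '.' (not opp) -> no flip
Dir NE: first cell '.' (not opp) -> no flip
Dir W: first cell 'B' (not opp) -> no flip
Dir E: first cell '.' (not opp) -> no flip
Dir SW: first cell 'B' (not opp) -> no flip
Dir S: opp run (2,2) (3,2), next='.' -> no flip
Dir SE: opp run (2,3) capped by B -> flip
All flips: (2,3)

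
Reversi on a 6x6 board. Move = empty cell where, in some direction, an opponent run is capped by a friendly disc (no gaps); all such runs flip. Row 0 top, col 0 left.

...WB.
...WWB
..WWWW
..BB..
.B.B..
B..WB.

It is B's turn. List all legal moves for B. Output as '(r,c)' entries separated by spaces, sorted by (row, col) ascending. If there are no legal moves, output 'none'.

Answer: (0,2) (0,5) (1,1) (1,2) (3,1) (3,4) (3,5) (5,2)

Derivation:
(0,2): flips 1 -> legal
(0,5): flips 2 -> legal
(1,1): flips 1 -> legal
(1,2): flips 3 -> legal
(2,1): no bracket -> illegal
(3,1): flips 2 -> legal
(3,4): flips 2 -> legal
(3,5): flips 1 -> legal
(4,2): no bracket -> illegal
(4,4): no bracket -> illegal
(5,2): flips 1 -> legal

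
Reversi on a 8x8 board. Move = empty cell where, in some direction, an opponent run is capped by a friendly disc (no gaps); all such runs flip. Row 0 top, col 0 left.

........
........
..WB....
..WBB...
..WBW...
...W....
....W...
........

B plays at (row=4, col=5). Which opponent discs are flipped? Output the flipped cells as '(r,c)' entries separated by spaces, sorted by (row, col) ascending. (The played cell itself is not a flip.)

Answer: (4,4)

Derivation:
Dir NW: first cell 'B' (not opp) -> no flip
Dir N: first cell '.' (not opp) -> no flip
Dir NE: first cell '.' (not opp) -> no flip
Dir W: opp run (4,4) capped by B -> flip
Dir E: first cell '.' (not opp) -> no flip
Dir SW: first cell '.' (not opp) -> no flip
Dir S: first cell '.' (not opp) -> no flip
Dir SE: first cell '.' (not opp) -> no flip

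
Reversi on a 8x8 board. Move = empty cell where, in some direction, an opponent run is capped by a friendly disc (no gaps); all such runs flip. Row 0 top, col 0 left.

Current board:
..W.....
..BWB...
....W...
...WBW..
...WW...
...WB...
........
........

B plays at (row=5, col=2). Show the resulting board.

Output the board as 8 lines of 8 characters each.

Answer: ..W.....
..BWB...
....W...
...WBW..
...BW...
..BBB...
........
........

Derivation:
Place B at (5,2); scan 8 dirs for brackets.
Dir NW: first cell '.' (not opp) -> no flip
Dir N: first cell '.' (not opp) -> no flip
Dir NE: opp run (4,3) capped by B -> flip
Dir W: first cell '.' (not opp) -> no flip
Dir E: opp run (5,3) capped by B -> flip
Dir SW: first cell '.' (not opp) -> no flip
Dir S: first cell '.' (not opp) -> no flip
Dir SE: first cell '.' (not opp) -> no flip
All flips: (4,3) (5,3)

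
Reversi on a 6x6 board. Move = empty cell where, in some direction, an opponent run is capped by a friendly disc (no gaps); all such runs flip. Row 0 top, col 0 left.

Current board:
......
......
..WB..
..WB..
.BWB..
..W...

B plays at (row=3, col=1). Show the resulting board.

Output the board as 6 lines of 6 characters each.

Place B at (3,1); scan 8 dirs for brackets.
Dir NW: first cell '.' (not opp) -> no flip
Dir N: first cell '.' (not opp) -> no flip
Dir NE: opp run (2,2), next='.' -> no flip
Dir W: first cell '.' (not opp) -> no flip
Dir E: opp run (3,2) capped by B -> flip
Dir SW: first cell '.' (not opp) -> no flip
Dir S: first cell 'B' (not opp) -> no flip
Dir SE: opp run (4,2), next='.' -> no flip
All flips: (3,2)

Answer: ......
......
..WB..
.BBB..
.BWB..
..W...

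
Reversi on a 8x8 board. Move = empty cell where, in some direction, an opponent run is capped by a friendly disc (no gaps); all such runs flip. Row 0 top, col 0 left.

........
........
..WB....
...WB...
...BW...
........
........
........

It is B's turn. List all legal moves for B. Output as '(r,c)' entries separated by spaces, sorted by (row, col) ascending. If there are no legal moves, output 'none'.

(1,1): no bracket -> illegal
(1,2): no bracket -> illegal
(1,3): no bracket -> illegal
(2,1): flips 1 -> legal
(2,4): no bracket -> illegal
(3,1): no bracket -> illegal
(3,2): flips 1 -> legal
(3,5): no bracket -> illegal
(4,2): no bracket -> illegal
(4,5): flips 1 -> legal
(5,3): no bracket -> illegal
(5,4): flips 1 -> legal
(5,5): no bracket -> illegal

Answer: (2,1) (3,2) (4,5) (5,4)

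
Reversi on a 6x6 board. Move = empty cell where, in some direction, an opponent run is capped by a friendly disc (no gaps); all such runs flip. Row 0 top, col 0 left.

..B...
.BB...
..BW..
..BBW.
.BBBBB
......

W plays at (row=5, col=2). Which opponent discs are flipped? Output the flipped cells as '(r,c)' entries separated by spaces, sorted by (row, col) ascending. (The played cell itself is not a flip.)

Answer: (4,3)

Derivation:
Dir NW: opp run (4,1), next='.' -> no flip
Dir N: opp run (4,2) (3,2) (2,2) (1,2) (0,2), next=edge -> no flip
Dir NE: opp run (4,3) capped by W -> flip
Dir W: first cell '.' (not opp) -> no flip
Dir E: first cell '.' (not opp) -> no flip
Dir SW: edge -> no flip
Dir S: edge -> no flip
Dir SE: edge -> no flip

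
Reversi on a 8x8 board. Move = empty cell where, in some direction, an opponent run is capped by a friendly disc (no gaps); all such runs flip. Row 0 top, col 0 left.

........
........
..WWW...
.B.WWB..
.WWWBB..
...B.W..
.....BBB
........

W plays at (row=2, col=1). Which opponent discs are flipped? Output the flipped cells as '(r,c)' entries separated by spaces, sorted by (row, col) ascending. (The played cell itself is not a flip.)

Dir NW: first cell '.' (not opp) -> no flip
Dir N: first cell '.' (not opp) -> no flip
Dir NE: first cell '.' (not opp) -> no flip
Dir W: first cell '.' (not opp) -> no flip
Dir E: first cell 'W' (not opp) -> no flip
Dir SW: first cell '.' (not opp) -> no flip
Dir S: opp run (3,1) capped by W -> flip
Dir SE: first cell '.' (not opp) -> no flip

Answer: (3,1)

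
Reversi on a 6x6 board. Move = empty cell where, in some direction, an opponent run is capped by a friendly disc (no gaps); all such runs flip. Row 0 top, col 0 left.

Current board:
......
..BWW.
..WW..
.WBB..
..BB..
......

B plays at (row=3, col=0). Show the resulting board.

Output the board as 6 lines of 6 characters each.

Place B at (3,0); scan 8 dirs for brackets.
Dir NW: edge -> no flip
Dir N: first cell '.' (not opp) -> no flip
Dir NE: first cell '.' (not opp) -> no flip
Dir W: edge -> no flip
Dir E: opp run (3,1) capped by B -> flip
Dir SW: edge -> no flip
Dir S: first cell '.' (not opp) -> no flip
Dir SE: first cell '.' (not opp) -> no flip
All flips: (3,1)

Answer: ......
..BWW.
..WW..
BBBB..
..BB..
......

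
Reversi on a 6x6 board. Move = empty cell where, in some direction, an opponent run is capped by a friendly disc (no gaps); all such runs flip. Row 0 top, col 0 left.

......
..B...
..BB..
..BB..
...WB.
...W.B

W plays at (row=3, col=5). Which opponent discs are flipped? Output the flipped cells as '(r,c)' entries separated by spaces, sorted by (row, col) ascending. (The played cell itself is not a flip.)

Answer: (4,4)

Derivation:
Dir NW: first cell '.' (not opp) -> no flip
Dir N: first cell '.' (not opp) -> no flip
Dir NE: edge -> no flip
Dir W: first cell '.' (not opp) -> no flip
Dir E: edge -> no flip
Dir SW: opp run (4,4) capped by W -> flip
Dir S: first cell '.' (not opp) -> no flip
Dir SE: edge -> no flip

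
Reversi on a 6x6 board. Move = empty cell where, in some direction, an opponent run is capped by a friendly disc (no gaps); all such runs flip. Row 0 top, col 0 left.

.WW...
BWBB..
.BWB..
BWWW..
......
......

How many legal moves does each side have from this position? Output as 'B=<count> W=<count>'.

-- B to move --
(0,0): no bracket -> illegal
(0,3): no bracket -> illegal
(2,0): no bracket -> illegal
(2,4): no bracket -> illegal
(3,4): flips 3 -> legal
(4,0): flips 2 -> legal
(4,1): flips 2 -> legal
(4,2): flips 2 -> legal
(4,3): flips 2 -> legal
(4,4): no bracket -> illegal
B mobility = 5
-- W to move --
(0,0): no bracket -> illegal
(0,3): flips 2 -> legal
(0,4): flips 1 -> legal
(1,4): flips 3 -> legal
(2,0): flips 1 -> legal
(2,4): flips 2 -> legal
(3,4): flips 2 -> legal
(4,0): no bracket -> illegal
(4,1): no bracket -> illegal
W mobility = 6

Answer: B=5 W=6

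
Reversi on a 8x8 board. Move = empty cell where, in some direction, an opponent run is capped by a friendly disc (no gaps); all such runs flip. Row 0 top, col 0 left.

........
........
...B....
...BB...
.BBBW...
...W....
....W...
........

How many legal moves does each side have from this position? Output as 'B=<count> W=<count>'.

Answer: B=5 W=5

Derivation:
-- B to move --
(3,5): no bracket -> illegal
(4,5): flips 1 -> legal
(5,2): no bracket -> illegal
(5,4): flips 1 -> legal
(5,5): flips 1 -> legal
(6,2): no bracket -> illegal
(6,3): flips 1 -> legal
(6,5): no bracket -> illegal
(7,3): no bracket -> illegal
(7,4): no bracket -> illegal
(7,5): flips 2 -> legal
B mobility = 5
-- W to move --
(1,2): no bracket -> illegal
(1,3): flips 3 -> legal
(1,4): no bracket -> illegal
(2,2): flips 1 -> legal
(2,4): flips 1 -> legal
(2,5): no bracket -> illegal
(3,0): no bracket -> illegal
(3,1): flips 1 -> legal
(3,2): no bracket -> illegal
(3,5): no bracket -> illegal
(4,0): flips 3 -> legal
(4,5): no bracket -> illegal
(5,0): no bracket -> illegal
(5,1): no bracket -> illegal
(5,2): no bracket -> illegal
(5,4): no bracket -> illegal
W mobility = 5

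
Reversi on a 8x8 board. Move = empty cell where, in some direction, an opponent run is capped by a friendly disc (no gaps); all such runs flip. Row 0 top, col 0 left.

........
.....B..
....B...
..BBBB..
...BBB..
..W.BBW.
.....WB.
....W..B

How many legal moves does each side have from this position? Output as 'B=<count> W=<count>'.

-- B to move --
(4,1): no bracket -> illegal
(4,2): no bracket -> illegal
(4,6): flips 1 -> legal
(4,7): no bracket -> illegal
(5,1): no bracket -> illegal
(5,3): no bracket -> illegal
(5,7): flips 1 -> legal
(6,1): flips 1 -> legal
(6,2): no bracket -> illegal
(6,3): no bracket -> illegal
(6,4): flips 1 -> legal
(6,7): flips 1 -> legal
(7,3): no bracket -> illegal
(7,5): flips 1 -> legal
(7,6): flips 1 -> legal
B mobility = 7
-- W to move --
(0,4): no bracket -> illegal
(0,5): no bracket -> illegal
(0,6): no bracket -> illegal
(1,3): no bracket -> illegal
(1,4): no bracket -> illegal
(1,6): no bracket -> illegal
(2,1): flips 3 -> legal
(2,2): no bracket -> illegal
(2,3): flips 2 -> legal
(2,5): flips 5 -> legal
(2,6): no bracket -> illegal
(3,1): no bracket -> illegal
(3,6): no bracket -> illegal
(4,1): no bracket -> illegal
(4,2): no bracket -> illegal
(4,6): no bracket -> illegal
(5,3): flips 2 -> legal
(5,7): no bracket -> illegal
(6,3): no bracket -> illegal
(6,4): no bracket -> illegal
(6,7): flips 1 -> legal
(7,5): no bracket -> illegal
(7,6): flips 1 -> legal
W mobility = 6

Answer: B=7 W=6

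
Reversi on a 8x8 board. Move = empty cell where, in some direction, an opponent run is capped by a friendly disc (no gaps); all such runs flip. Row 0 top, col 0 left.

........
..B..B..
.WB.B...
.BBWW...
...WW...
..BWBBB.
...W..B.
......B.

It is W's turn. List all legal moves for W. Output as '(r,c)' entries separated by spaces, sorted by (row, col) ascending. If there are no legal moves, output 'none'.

(0,1): no bracket -> illegal
(0,2): no bracket -> illegal
(0,3): flips 1 -> legal
(0,4): no bracket -> illegal
(0,5): no bracket -> illegal
(0,6): flips 2 -> legal
(1,1): flips 1 -> legal
(1,3): no bracket -> illegal
(1,4): flips 1 -> legal
(1,6): no bracket -> illegal
(2,0): no bracket -> illegal
(2,3): flips 1 -> legal
(2,5): no bracket -> illegal
(2,6): no bracket -> illegal
(3,0): flips 2 -> legal
(3,5): no bracket -> illegal
(4,0): no bracket -> illegal
(4,1): flips 2 -> legal
(4,2): no bracket -> illegal
(4,5): flips 1 -> legal
(4,6): no bracket -> illegal
(4,7): no bracket -> illegal
(5,1): flips 1 -> legal
(5,7): flips 3 -> legal
(6,1): flips 1 -> legal
(6,2): no bracket -> illegal
(6,4): flips 1 -> legal
(6,5): flips 1 -> legal
(6,7): no bracket -> illegal
(7,5): no bracket -> illegal
(7,7): flips 2 -> legal

Answer: (0,3) (0,6) (1,1) (1,4) (2,3) (3,0) (4,1) (4,5) (5,1) (5,7) (6,1) (6,4) (6,5) (7,7)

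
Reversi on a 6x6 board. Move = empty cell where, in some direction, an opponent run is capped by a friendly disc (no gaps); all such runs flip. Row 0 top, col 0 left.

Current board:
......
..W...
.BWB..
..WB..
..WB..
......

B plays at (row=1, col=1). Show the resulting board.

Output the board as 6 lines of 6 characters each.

Answer: ......
.BW...
.BBB..
..WB..
..WB..
......

Derivation:
Place B at (1,1); scan 8 dirs for brackets.
Dir NW: first cell '.' (not opp) -> no flip
Dir N: first cell '.' (not opp) -> no flip
Dir NE: first cell '.' (not opp) -> no flip
Dir W: first cell '.' (not opp) -> no flip
Dir E: opp run (1,2), next='.' -> no flip
Dir SW: first cell '.' (not opp) -> no flip
Dir S: first cell 'B' (not opp) -> no flip
Dir SE: opp run (2,2) capped by B -> flip
All flips: (2,2)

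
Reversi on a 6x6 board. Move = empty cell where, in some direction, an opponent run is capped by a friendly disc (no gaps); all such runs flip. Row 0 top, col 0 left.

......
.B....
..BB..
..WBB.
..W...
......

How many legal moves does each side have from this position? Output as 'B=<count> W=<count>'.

Answer: B=4 W=4

Derivation:
-- B to move --
(2,1): no bracket -> illegal
(3,1): flips 1 -> legal
(4,1): flips 1 -> legal
(4,3): no bracket -> illegal
(5,1): flips 1 -> legal
(5,2): flips 2 -> legal
(5,3): no bracket -> illegal
B mobility = 4
-- W to move --
(0,0): no bracket -> illegal
(0,1): no bracket -> illegal
(0,2): no bracket -> illegal
(1,0): no bracket -> illegal
(1,2): flips 1 -> legal
(1,3): no bracket -> illegal
(1,4): flips 1 -> legal
(2,0): no bracket -> illegal
(2,1): no bracket -> illegal
(2,4): flips 1 -> legal
(2,5): no bracket -> illegal
(3,1): no bracket -> illegal
(3,5): flips 2 -> legal
(4,3): no bracket -> illegal
(4,4): no bracket -> illegal
(4,5): no bracket -> illegal
W mobility = 4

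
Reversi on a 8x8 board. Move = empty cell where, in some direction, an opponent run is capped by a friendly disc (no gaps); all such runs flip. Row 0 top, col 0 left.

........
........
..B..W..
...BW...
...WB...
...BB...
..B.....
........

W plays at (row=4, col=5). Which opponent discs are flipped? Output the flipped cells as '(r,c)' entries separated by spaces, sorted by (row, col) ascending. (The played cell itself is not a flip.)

Dir NW: first cell 'W' (not opp) -> no flip
Dir N: first cell '.' (not opp) -> no flip
Dir NE: first cell '.' (not opp) -> no flip
Dir W: opp run (4,4) capped by W -> flip
Dir E: first cell '.' (not opp) -> no flip
Dir SW: opp run (5,4), next='.' -> no flip
Dir S: first cell '.' (not opp) -> no flip
Dir SE: first cell '.' (not opp) -> no flip

Answer: (4,4)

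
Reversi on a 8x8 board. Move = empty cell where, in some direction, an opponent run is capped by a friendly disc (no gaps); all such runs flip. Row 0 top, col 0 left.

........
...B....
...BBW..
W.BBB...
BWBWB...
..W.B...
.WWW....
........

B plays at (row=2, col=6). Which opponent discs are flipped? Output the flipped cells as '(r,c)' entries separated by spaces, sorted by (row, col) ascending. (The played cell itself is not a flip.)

Dir NW: first cell '.' (not opp) -> no flip
Dir N: first cell '.' (not opp) -> no flip
Dir NE: first cell '.' (not opp) -> no flip
Dir W: opp run (2,5) capped by B -> flip
Dir E: first cell '.' (not opp) -> no flip
Dir SW: first cell '.' (not opp) -> no flip
Dir S: first cell '.' (not opp) -> no flip
Dir SE: first cell '.' (not opp) -> no flip

Answer: (2,5)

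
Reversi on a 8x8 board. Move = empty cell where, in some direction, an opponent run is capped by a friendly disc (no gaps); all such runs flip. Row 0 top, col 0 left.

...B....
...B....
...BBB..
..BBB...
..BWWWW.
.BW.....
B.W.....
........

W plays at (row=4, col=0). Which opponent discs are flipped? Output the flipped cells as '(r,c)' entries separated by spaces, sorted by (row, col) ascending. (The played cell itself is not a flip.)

Dir NW: edge -> no flip
Dir N: first cell '.' (not opp) -> no flip
Dir NE: first cell '.' (not opp) -> no flip
Dir W: edge -> no flip
Dir E: first cell '.' (not opp) -> no flip
Dir SW: edge -> no flip
Dir S: first cell '.' (not opp) -> no flip
Dir SE: opp run (5,1) capped by W -> flip

Answer: (5,1)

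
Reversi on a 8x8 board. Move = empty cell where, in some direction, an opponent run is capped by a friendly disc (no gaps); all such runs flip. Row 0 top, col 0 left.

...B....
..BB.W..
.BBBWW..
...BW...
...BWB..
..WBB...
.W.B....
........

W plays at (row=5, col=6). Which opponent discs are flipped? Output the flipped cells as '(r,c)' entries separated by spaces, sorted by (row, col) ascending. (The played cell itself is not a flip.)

Dir NW: opp run (4,5) capped by W -> flip
Dir N: first cell '.' (not opp) -> no flip
Dir NE: first cell '.' (not opp) -> no flip
Dir W: first cell '.' (not opp) -> no flip
Dir E: first cell '.' (not opp) -> no flip
Dir SW: first cell '.' (not opp) -> no flip
Dir S: first cell '.' (not opp) -> no flip
Dir SE: first cell '.' (not opp) -> no flip

Answer: (4,5)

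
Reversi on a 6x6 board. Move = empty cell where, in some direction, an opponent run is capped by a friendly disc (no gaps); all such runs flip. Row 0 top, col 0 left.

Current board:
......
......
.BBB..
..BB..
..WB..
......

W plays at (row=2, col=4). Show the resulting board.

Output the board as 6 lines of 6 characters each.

Place W at (2,4); scan 8 dirs for brackets.
Dir NW: first cell '.' (not opp) -> no flip
Dir N: first cell '.' (not opp) -> no flip
Dir NE: first cell '.' (not opp) -> no flip
Dir W: opp run (2,3) (2,2) (2,1), next='.' -> no flip
Dir E: first cell '.' (not opp) -> no flip
Dir SW: opp run (3,3) capped by W -> flip
Dir S: first cell '.' (not opp) -> no flip
Dir SE: first cell '.' (not opp) -> no flip
All flips: (3,3)

Answer: ......
......
.BBBW.
..BW..
..WB..
......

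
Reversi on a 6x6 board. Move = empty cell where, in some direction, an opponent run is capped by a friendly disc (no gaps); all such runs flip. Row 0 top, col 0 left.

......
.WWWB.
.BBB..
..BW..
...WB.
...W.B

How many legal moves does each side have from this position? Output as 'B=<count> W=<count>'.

-- B to move --
(0,0): flips 1 -> legal
(0,1): flips 2 -> legal
(0,2): flips 1 -> legal
(0,3): flips 2 -> legal
(0,4): flips 1 -> legal
(1,0): flips 3 -> legal
(2,0): no bracket -> illegal
(2,4): no bracket -> illegal
(3,4): flips 1 -> legal
(4,2): flips 1 -> legal
(5,2): no bracket -> illegal
(5,4): flips 1 -> legal
B mobility = 9
-- W to move --
(0,3): no bracket -> illegal
(0,4): no bracket -> illegal
(0,5): no bracket -> illegal
(1,0): flips 2 -> legal
(1,5): flips 1 -> legal
(2,0): no bracket -> illegal
(2,4): no bracket -> illegal
(2,5): no bracket -> illegal
(3,0): flips 1 -> legal
(3,1): flips 3 -> legal
(3,4): flips 1 -> legal
(3,5): flips 1 -> legal
(4,1): no bracket -> illegal
(4,2): flips 2 -> legal
(4,5): flips 1 -> legal
(5,4): no bracket -> illegal
W mobility = 8

Answer: B=9 W=8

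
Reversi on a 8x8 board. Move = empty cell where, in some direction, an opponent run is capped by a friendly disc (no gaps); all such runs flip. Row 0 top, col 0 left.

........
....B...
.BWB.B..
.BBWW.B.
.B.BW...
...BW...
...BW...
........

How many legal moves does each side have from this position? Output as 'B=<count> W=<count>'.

Answer: B=7 W=13

Derivation:
-- B to move --
(1,1): no bracket -> illegal
(1,2): flips 1 -> legal
(1,3): flips 1 -> legal
(2,4): no bracket -> illegal
(3,5): flips 3 -> legal
(4,2): no bracket -> illegal
(4,5): flips 3 -> legal
(5,5): flips 1 -> legal
(6,5): flips 2 -> legal
(7,3): no bracket -> illegal
(7,4): no bracket -> illegal
(7,5): flips 1 -> legal
B mobility = 7
-- W to move --
(0,3): no bracket -> illegal
(0,4): no bracket -> illegal
(0,5): no bracket -> illegal
(1,0): flips 3 -> legal
(1,1): no bracket -> illegal
(1,2): flips 1 -> legal
(1,3): flips 1 -> legal
(1,5): no bracket -> illegal
(1,6): flips 1 -> legal
(2,0): flips 1 -> legal
(2,4): flips 1 -> legal
(2,6): no bracket -> illegal
(2,7): no bracket -> illegal
(3,0): flips 2 -> legal
(3,5): no bracket -> illegal
(3,7): no bracket -> illegal
(4,0): flips 1 -> legal
(4,2): flips 3 -> legal
(4,5): no bracket -> illegal
(4,6): no bracket -> illegal
(4,7): no bracket -> illegal
(5,0): no bracket -> illegal
(5,1): no bracket -> illegal
(5,2): flips 2 -> legal
(6,2): flips 2 -> legal
(7,2): flips 1 -> legal
(7,3): flips 3 -> legal
(7,4): no bracket -> illegal
W mobility = 13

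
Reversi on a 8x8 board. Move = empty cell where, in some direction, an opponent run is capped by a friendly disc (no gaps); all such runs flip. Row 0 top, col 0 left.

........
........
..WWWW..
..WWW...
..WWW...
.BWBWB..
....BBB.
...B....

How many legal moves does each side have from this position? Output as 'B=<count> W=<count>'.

-- B to move --
(1,1): flips 3 -> legal
(1,2): no bracket -> illegal
(1,3): flips 3 -> legal
(1,4): flips 4 -> legal
(1,5): flips 3 -> legal
(1,6): no bracket -> illegal
(2,1): flips 3 -> legal
(2,6): no bracket -> illegal
(3,1): flips 1 -> legal
(3,5): flips 1 -> legal
(3,6): no bracket -> illegal
(4,1): no bracket -> illegal
(4,5): no bracket -> illegal
(6,1): no bracket -> illegal
(6,2): no bracket -> illegal
(6,3): no bracket -> illegal
B mobility = 7
-- W to move --
(4,0): no bracket -> illegal
(4,1): no bracket -> illegal
(4,5): no bracket -> illegal
(4,6): no bracket -> illegal
(5,0): flips 1 -> legal
(5,6): flips 1 -> legal
(5,7): no bracket -> illegal
(6,0): flips 1 -> legal
(6,1): no bracket -> illegal
(6,2): flips 1 -> legal
(6,3): flips 1 -> legal
(6,7): no bracket -> illegal
(7,2): no bracket -> illegal
(7,4): flips 1 -> legal
(7,5): flips 2 -> legal
(7,6): flips 1 -> legal
(7,7): flips 2 -> legal
W mobility = 9

Answer: B=7 W=9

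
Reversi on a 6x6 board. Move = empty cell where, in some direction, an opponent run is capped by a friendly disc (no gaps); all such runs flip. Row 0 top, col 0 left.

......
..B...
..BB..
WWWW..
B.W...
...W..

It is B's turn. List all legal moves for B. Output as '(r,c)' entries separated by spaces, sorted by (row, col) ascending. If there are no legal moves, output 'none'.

Answer: (2,0) (4,1) (4,3) (4,4) (5,2)

Derivation:
(2,0): flips 1 -> legal
(2,1): no bracket -> illegal
(2,4): no bracket -> illegal
(3,4): no bracket -> illegal
(4,1): flips 1 -> legal
(4,3): flips 1 -> legal
(4,4): flips 1 -> legal
(5,1): no bracket -> illegal
(5,2): flips 2 -> legal
(5,4): no bracket -> illegal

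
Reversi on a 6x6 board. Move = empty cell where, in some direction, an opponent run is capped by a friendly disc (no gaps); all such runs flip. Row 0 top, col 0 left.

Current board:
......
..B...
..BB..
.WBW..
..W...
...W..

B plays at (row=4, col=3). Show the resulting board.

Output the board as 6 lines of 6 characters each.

Answer: ......
..B...
..BB..
.WBB..
..WB..
...W..

Derivation:
Place B at (4,3); scan 8 dirs for brackets.
Dir NW: first cell 'B' (not opp) -> no flip
Dir N: opp run (3,3) capped by B -> flip
Dir NE: first cell '.' (not opp) -> no flip
Dir W: opp run (4,2), next='.' -> no flip
Dir E: first cell '.' (not opp) -> no flip
Dir SW: first cell '.' (not opp) -> no flip
Dir S: opp run (5,3), next=edge -> no flip
Dir SE: first cell '.' (not opp) -> no flip
All flips: (3,3)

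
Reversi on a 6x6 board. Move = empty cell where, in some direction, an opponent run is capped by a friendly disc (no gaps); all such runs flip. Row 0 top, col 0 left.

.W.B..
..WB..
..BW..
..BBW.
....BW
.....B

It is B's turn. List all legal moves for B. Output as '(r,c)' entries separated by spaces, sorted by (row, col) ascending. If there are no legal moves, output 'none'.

(0,0): no bracket -> illegal
(0,2): flips 1 -> legal
(1,0): no bracket -> illegal
(1,1): flips 1 -> legal
(1,4): flips 1 -> legal
(2,1): flips 1 -> legal
(2,4): flips 2 -> legal
(2,5): no bracket -> illegal
(3,5): flips 2 -> legal
(4,3): no bracket -> illegal
(5,4): no bracket -> illegal

Answer: (0,2) (1,1) (1,4) (2,1) (2,4) (3,5)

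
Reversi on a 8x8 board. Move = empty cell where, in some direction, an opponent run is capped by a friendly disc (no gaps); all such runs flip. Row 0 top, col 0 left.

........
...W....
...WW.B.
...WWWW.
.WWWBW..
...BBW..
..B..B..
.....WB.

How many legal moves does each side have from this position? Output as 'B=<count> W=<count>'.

Answer: B=12 W=7

Derivation:
-- B to move --
(0,2): no bracket -> illegal
(0,3): flips 4 -> legal
(0,4): no bracket -> illegal
(1,2): no bracket -> illegal
(1,4): flips 2 -> legal
(1,5): no bracket -> illegal
(2,2): flips 1 -> legal
(2,5): flips 3 -> legal
(2,7): flips 2 -> legal
(3,0): no bracket -> illegal
(3,1): flips 1 -> legal
(3,2): flips 1 -> legal
(3,7): no bracket -> illegal
(4,0): flips 3 -> legal
(4,6): flips 2 -> legal
(4,7): no bracket -> illegal
(5,0): no bracket -> illegal
(5,1): no bracket -> illegal
(5,2): no bracket -> illegal
(5,6): flips 1 -> legal
(6,4): no bracket -> illegal
(6,6): flips 1 -> legal
(7,4): flips 1 -> legal
B mobility = 12
-- W to move --
(1,5): no bracket -> illegal
(1,6): flips 1 -> legal
(1,7): flips 1 -> legal
(2,5): no bracket -> illegal
(2,7): no bracket -> illegal
(3,7): no bracket -> illegal
(5,1): no bracket -> illegal
(5,2): flips 2 -> legal
(5,6): no bracket -> illegal
(6,1): no bracket -> illegal
(6,3): flips 2 -> legal
(6,4): flips 3 -> legal
(6,6): no bracket -> illegal
(6,7): no bracket -> illegal
(7,1): flips 3 -> legal
(7,2): no bracket -> illegal
(7,3): no bracket -> illegal
(7,4): no bracket -> illegal
(7,7): flips 1 -> legal
W mobility = 7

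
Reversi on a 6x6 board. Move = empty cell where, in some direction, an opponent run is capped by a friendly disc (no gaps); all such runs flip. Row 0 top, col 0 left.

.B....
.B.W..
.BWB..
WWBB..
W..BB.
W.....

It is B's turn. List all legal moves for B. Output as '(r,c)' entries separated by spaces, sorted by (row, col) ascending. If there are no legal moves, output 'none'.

Answer: (0,3) (1,2) (4,1)

Derivation:
(0,2): no bracket -> illegal
(0,3): flips 1 -> legal
(0,4): no bracket -> illegal
(1,2): flips 1 -> legal
(1,4): no bracket -> illegal
(2,0): no bracket -> illegal
(2,4): no bracket -> illegal
(4,1): flips 1 -> legal
(4,2): no bracket -> illegal
(5,1): no bracket -> illegal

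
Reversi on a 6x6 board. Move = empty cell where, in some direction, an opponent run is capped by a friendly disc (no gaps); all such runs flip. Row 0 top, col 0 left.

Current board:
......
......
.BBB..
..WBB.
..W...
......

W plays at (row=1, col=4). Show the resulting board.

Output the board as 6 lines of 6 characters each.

Answer: ......
....W.
.BBW..
..WBB.
..W...
......

Derivation:
Place W at (1,4); scan 8 dirs for brackets.
Dir NW: first cell '.' (not opp) -> no flip
Dir N: first cell '.' (not opp) -> no flip
Dir NE: first cell '.' (not opp) -> no flip
Dir W: first cell '.' (not opp) -> no flip
Dir E: first cell '.' (not opp) -> no flip
Dir SW: opp run (2,3) capped by W -> flip
Dir S: first cell '.' (not opp) -> no flip
Dir SE: first cell '.' (not opp) -> no flip
All flips: (2,3)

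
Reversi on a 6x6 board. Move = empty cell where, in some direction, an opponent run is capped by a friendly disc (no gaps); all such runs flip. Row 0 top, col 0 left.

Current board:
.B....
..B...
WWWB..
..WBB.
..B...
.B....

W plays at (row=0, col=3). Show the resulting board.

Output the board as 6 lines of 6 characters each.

Place W at (0,3); scan 8 dirs for brackets.
Dir NW: edge -> no flip
Dir N: edge -> no flip
Dir NE: edge -> no flip
Dir W: first cell '.' (not opp) -> no flip
Dir E: first cell '.' (not opp) -> no flip
Dir SW: opp run (1,2) capped by W -> flip
Dir S: first cell '.' (not opp) -> no flip
Dir SE: first cell '.' (not opp) -> no flip
All flips: (1,2)

Answer: .B.W..
..W...
WWWB..
..WBB.
..B...
.B....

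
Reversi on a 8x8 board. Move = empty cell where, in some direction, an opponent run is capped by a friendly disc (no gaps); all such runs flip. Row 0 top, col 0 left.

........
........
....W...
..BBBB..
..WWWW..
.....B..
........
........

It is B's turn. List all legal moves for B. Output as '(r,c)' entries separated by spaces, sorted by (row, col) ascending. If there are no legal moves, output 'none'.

(1,3): flips 1 -> legal
(1,4): flips 1 -> legal
(1,5): flips 1 -> legal
(2,3): no bracket -> illegal
(2,5): no bracket -> illegal
(3,1): no bracket -> illegal
(3,6): no bracket -> illegal
(4,1): no bracket -> illegal
(4,6): no bracket -> illegal
(5,1): flips 1 -> legal
(5,2): flips 2 -> legal
(5,3): flips 2 -> legal
(5,4): flips 2 -> legal
(5,6): flips 1 -> legal

Answer: (1,3) (1,4) (1,5) (5,1) (5,2) (5,3) (5,4) (5,6)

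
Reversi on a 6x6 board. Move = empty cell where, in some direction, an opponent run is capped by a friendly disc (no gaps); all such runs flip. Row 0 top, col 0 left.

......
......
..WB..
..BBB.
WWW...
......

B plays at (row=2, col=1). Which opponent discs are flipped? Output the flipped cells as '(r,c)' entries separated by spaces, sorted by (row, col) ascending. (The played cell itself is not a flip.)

Answer: (2,2)

Derivation:
Dir NW: first cell '.' (not opp) -> no flip
Dir N: first cell '.' (not opp) -> no flip
Dir NE: first cell '.' (not opp) -> no flip
Dir W: first cell '.' (not opp) -> no flip
Dir E: opp run (2,2) capped by B -> flip
Dir SW: first cell '.' (not opp) -> no flip
Dir S: first cell '.' (not opp) -> no flip
Dir SE: first cell 'B' (not opp) -> no flip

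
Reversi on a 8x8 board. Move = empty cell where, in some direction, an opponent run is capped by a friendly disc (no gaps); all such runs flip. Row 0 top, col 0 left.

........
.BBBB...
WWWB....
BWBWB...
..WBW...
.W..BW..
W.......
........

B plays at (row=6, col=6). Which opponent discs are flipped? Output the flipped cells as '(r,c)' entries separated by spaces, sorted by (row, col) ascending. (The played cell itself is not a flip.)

Answer: (2,2) (3,3) (4,4) (5,5)

Derivation:
Dir NW: opp run (5,5) (4,4) (3,3) (2,2) capped by B -> flip
Dir N: first cell '.' (not opp) -> no flip
Dir NE: first cell '.' (not opp) -> no flip
Dir W: first cell '.' (not opp) -> no flip
Dir E: first cell '.' (not opp) -> no flip
Dir SW: first cell '.' (not opp) -> no flip
Dir S: first cell '.' (not opp) -> no flip
Dir SE: first cell '.' (not opp) -> no flip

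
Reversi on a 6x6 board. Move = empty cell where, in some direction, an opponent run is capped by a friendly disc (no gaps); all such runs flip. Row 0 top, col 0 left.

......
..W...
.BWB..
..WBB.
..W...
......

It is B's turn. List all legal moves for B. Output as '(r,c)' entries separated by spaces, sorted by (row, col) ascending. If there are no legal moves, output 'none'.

(0,1): flips 1 -> legal
(0,2): no bracket -> illegal
(0,3): flips 1 -> legal
(1,1): flips 1 -> legal
(1,3): no bracket -> illegal
(3,1): flips 1 -> legal
(4,1): flips 1 -> legal
(4,3): flips 1 -> legal
(5,1): flips 1 -> legal
(5,2): no bracket -> illegal
(5,3): no bracket -> illegal

Answer: (0,1) (0,3) (1,1) (3,1) (4,1) (4,3) (5,1)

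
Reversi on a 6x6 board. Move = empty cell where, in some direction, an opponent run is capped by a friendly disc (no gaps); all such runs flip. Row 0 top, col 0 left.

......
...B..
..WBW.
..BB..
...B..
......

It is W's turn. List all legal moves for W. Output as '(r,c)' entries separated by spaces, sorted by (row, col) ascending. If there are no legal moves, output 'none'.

(0,2): flips 1 -> legal
(0,3): no bracket -> illegal
(0,4): flips 1 -> legal
(1,2): no bracket -> illegal
(1,4): no bracket -> illegal
(2,1): no bracket -> illegal
(3,1): no bracket -> illegal
(3,4): no bracket -> illegal
(4,1): no bracket -> illegal
(4,2): flips 2 -> legal
(4,4): flips 1 -> legal
(5,2): no bracket -> illegal
(5,3): no bracket -> illegal
(5,4): no bracket -> illegal

Answer: (0,2) (0,4) (4,2) (4,4)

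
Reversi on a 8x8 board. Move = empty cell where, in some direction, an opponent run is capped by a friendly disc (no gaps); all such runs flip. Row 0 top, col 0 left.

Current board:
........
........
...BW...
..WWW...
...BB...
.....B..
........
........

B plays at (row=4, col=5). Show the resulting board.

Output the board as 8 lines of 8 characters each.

Answer: ........
........
...BW...
..WWB...
...BBB..
.....B..
........
........

Derivation:
Place B at (4,5); scan 8 dirs for brackets.
Dir NW: opp run (3,4) capped by B -> flip
Dir N: first cell '.' (not opp) -> no flip
Dir NE: first cell '.' (not opp) -> no flip
Dir W: first cell 'B' (not opp) -> no flip
Dir E: first cell '.' (not opp) -> no flip
Dir SW: first cell '.' (not opp) -> no flip
Dir S: first cell 'B' (not opp) -> no flip
Dir SE: first cell '.' (not opp) -> no flip
All flips: (3,4)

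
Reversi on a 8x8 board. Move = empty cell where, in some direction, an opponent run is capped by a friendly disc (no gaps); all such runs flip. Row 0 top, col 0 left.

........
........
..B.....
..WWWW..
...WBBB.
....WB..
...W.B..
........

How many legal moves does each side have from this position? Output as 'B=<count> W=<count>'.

Answer: B=9 W=10

Derivation:
-- B to move --
(2,1): flips 3 -> legal
(2,3): flips 1 -> legal
(2,4): flips 2 -> legal
(2,5): flips 1 -> legal
(2,6): flips 1 -> legal
(3,1): no bracket -> illegal
(3,6): no bracket -> illegal
(4,1): no bracket -> illegal
(4,2): flips 2 -> legal
(5,2): no bracket -> illegal
(5,3): flips 1 -> legal
(6,2): no bracket -> illegal
(6,4): flips 1 -> legal
(7,2): flips 2 -> legal
(7,3): no bracket -> illegal
(7,4): no bracket -> illegal
B mobility = 9
-- W to move --
(1,1): flips 1 -> legal
(1,2): flips 1 -> legal
(1,3): no bracket -> illegal
(2,1): no bracket -> illegal
(2,3): no bracket -> illegal
(3,1): no bracket -> illegal
(3,6): flips 1 -> legal
(3,7): no bracket -> illegal
(4,7): flips 3 -> legal
(5,3): flips 1 -> legal
(5,6): flips 2 -> legal
(5,7): flips 1 -> legal
(6,4): no bracket -> illegal
(6,6): flips 2 -> legal
(7,4): no bracket -> illegal
(7,5): flips 3 -> legal
(7,6): flips 1 -> legal
W mobility = 10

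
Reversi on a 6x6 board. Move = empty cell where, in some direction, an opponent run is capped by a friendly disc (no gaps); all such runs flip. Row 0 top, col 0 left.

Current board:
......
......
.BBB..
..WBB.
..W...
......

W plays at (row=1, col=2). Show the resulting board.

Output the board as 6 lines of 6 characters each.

Answer: ......
..W...
.BWB..
..WBB.
..W...
......

Derivation:
Place W at (1,2); scan 8 dirs for brackets.
Dir NW: first cell '.' (not opp) -> no flip
Dir N: first cell '.' (not opp) -> no flip
Dir NE: first cell '.' (not opp) -> no flip
Dir W: first cell '.' (not opp) -> no flip
Dir E: first cell '.' (not opp) -> no flip
Dir SW: opp run (2,1), next='.' -> no flip
Dir S: opp run (2,2) capped by W -> flip
Dir SE: opp run (2,3) (3,4), next='.' -> no flip
All flips: (2,2)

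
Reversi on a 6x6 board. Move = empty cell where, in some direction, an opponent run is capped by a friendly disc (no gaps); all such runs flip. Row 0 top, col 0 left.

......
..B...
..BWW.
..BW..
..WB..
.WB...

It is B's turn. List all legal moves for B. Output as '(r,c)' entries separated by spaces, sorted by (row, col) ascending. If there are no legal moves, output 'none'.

(1,3): flips 2 -> legal
(1,4): flips 1 -> legal
(1,5): no bracket -> illegal
(2,5): flips 2 -> legal
(3,1): no bracket -> illegal
(3,4): flips 2 -> legal
(3,5): no bracket -> illegal
(4,0): no bracket -> illegal
(4,1): flips 1 -> legal
(4,4): flips 1 -> legal
(5,0): flips 1 -> legal
(5,3): no bracket -> illegal

Answer: (1,3) (1,4) (2,5) (3,4) (4,1) (4,4) (5,0)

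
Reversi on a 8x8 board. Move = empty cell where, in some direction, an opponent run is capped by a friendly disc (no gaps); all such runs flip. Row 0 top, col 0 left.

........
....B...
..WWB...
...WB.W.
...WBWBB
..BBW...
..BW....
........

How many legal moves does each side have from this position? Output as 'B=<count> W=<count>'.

-- B to move --
(1,1): flips 2 -> legal
(1,2): flips 1 -> legal
(1,3): flips 3 -> legal
(2,1): flips 2 -> legal
(2,5): flips 1 -> legal
(2,6): flips 1 -> legal
(2,7): no bracket -> illegal
(3,1): no bracket -> illegal
(3,2): flips 2 -> legal
(3,5): no bracket -> illegal
(3,7): no bracket -> illegal
(4,2): flips 2 -> legal
(5,5): flips 1 -> legal
(5,6): flips 1 -> legal
(6,4): flips 2 -> legal
(6,5): no bracket -> illegal
(7,2): no bracket -> illegal
(7,3): flips 1 -> legal
(7,4): flips 1 -> legal
B mobility = 13
-- W to move --
(0,3): no bracket -> illegal
(0,4): flips 4 -> legal
(0,5): flips 1 -> legal
(1,3): no bracket -> illegal
(1,5): flips 1 -> legal
(2,5): flips 2 -> legal
(3,5): flips 1 -> legal
(3,7): no bracket -> illegal
(4,1): flips 1 -> legal
(4,2): no bracket -> illegal
(5,1): flips 2 -> legal
(5,5): flips 1 -> legal
(5,6): flips 1 -> legal
(5,7): no bracket -> illegal
(6,1): flips 2 -> legal
(6,4): no bracket -> illegal
(7,1): no bracket -> illegal
(7,2): no bracket -> illegal
(7,3): no bracket -> illegal
W mobility = 10

Answer: B=13 W=10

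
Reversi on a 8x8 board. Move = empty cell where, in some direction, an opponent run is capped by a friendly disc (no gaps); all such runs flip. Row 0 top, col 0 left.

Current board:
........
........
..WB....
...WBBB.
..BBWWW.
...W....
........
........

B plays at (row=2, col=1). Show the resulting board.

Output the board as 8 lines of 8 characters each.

Place B at (2,1); scan 8 dirs for brackets.
Dir NW: first cell '.' (not opp) -> no flip
Dir N: first cell '.' (not opp) -> no flip
Dir NE: first cell '.' (not opp) -> no flip
Dir W: first cell '.' (not opp) -> no flip
Dir E: opp run (2,2) capped by B -> flip
Dir SW: first cell '.' (not opp) -> no flip
Dir S: first cell '.' (not opp) -> no flip
Dir SE: first cell '.' (not opp) -> no flip
All flips: (2,2)

Answer: ........
........
.BBB....
...WBBB.
..BBWWW.
...W....
........
........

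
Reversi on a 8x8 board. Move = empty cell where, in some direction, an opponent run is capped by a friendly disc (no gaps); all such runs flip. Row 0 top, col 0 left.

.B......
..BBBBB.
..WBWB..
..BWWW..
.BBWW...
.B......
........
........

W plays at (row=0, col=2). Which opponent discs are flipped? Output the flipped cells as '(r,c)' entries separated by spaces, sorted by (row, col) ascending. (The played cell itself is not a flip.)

Dir NW: edge -> no flip
Dir N: edge -> no flip
Dir NE: edge -> no flip
Dir W: opp run (0,1), next='.' -> no flip
Dir E: first cell '.' (not opp) -> no flip
Dir SW: first cell '.' (not opp) -> no flip
Dir S: opp run (1,2) capped by W -> flip
Dir SE: opp run (1,3) capped by W -> flip

Answer: (1,2) (1,3)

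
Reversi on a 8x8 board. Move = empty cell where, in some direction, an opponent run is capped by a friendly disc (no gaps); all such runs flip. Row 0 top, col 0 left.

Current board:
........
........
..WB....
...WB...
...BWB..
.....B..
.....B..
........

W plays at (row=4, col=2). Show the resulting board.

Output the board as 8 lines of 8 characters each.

Answer: ........
........
..WB....
...WB...
..WWWB..
.....B..
.....B..
........

Derivation:
Place W at (4,2); scan 8 dirs for brackets.
Dir NW: first cell '.' (not opp) -> no flip
Dir N: first cell '.' (not opp) -> no flip
Dir NE: first cell 'W' (not opp) -> no flip
Dir W: first cell '.' (not opp) -> no flip
Dir E: opp run (4,3) capped by W -> flip
Dir SW: first cell '.' (not opp) -> no flip
Dir S: first cell '.' (not opp) -> no flip
Dir SE: first cell '.' (not opp) -> no flip
All flips: (4,3)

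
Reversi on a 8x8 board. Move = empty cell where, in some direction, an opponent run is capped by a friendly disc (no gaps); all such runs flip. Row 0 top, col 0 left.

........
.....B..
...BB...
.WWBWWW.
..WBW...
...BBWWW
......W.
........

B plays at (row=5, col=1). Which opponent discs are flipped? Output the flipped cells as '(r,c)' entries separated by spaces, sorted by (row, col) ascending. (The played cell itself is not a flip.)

Answer: (4,2)

Derivation:
Dir NW: first cell '.' (not opp) -> no flip
Dir N: first cell '.' (not opp) -> no flip
Dir NE: opp run (4,2) capped by B -> flip
Dir W: first cell '.' (not opp) -> no flip
Dir E: first cell '.' (not opp) -> no flip
Dir SW: first cell '.' (not opp) -> no flip
Dir S: first cell '.' (not opp) -> no flip
Dir SE: first cell '.' (not opp) -> no flip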